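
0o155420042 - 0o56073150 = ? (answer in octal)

0o77324672

Subtract column by column in base 8:
  2-0 → 2
  4-5 → 7 (borrow)
  0-1-1 → 6 (borrow)
  0-3-1 → 4 (borrow)
  2-7-1 → 2 (borrow)
  4-0-1 → 3
  5-6 → 7 (borrow)
  5-5-1 → 7 (borrow)
  1-0-1 → 0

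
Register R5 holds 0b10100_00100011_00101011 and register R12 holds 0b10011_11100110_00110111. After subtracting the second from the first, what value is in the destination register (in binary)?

0b11110011110100

Subtract column by column in base 2:
  1-1 → 0
  1-1 → 0
  0-1 → 1 (borrow)
  1-0-1 → 0
  0-1 → 1 (borrow)
  1-1-1 → 1 (borrow)
  0-0-1 → 1 (borrow)
  0-0-1 → 1 (borrow)
  1-0-1 → 0
  1-1 → 0
  0-1 → 1 (borrow)
  0-0-1 → 1 (borrow)
  0-0-1 → 1 (borrow)
  1-1-1 → 1 (borrow)
  0-1-1 → 0 (borrow)
  0-1-1 → 0 (borrow)
  0-1-1 → 0 (borrow)
  0-1-1 → 0 (borrow)
  1-0-1 → 0
  0-0 → 0
  1-1 → 0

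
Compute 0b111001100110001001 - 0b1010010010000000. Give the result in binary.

0b101111010100001001

Subtract column by column in base 2:
  1-0 → 1
  0-0 → 0
  0-0 → 0
  1-0 → 1
  0-0 → 0
  0-0 → 0
  0-0 → 0
  1-1 → 0
  1-0 → 1
  0-0 → 0
  0-1 → 1 (borrow)
  1-0-1 → 0
  1-0 → 1
  0-1 → 1 (borrow)
  0-0-1 → 1 (borrow)
  1-1-1 → 1 (borrow)
  1-0-1 → 0
  1-0 → 1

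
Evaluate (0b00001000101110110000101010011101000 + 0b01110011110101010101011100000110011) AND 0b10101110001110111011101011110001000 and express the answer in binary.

0b101100000100000010000010100001000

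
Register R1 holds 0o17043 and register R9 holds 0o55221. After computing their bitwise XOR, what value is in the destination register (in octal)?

XOR each oct digit independently (no carries):
  1^5=4, 7^5=2, 0^2=2, 4^2=6, 3^1=2

0o42262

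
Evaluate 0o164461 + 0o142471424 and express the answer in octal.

0o142656105

Add column by column in base 8, right to left:
  1+4 = 5
  6+2 = 0 carry 1
  4+4+1 = 1 carry 1
  4+1+1 = 6
  6+7 = 5 carry 1
  1+4+1 = 6
  0+2 = 2
  0+4 = 4
  0+1 = 1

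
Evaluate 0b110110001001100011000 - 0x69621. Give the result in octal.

0o5076367

0b110110001001100011000 = 0o6611430 in octal.
0x69621 = 0o1513041 in octal.
Subtract column by column in base 8:
  0-1 → 7 (borrow)
  3-4-1 → 6 (borrow)
  4-0-1 → 3
  1-3 → 6 (borrow)
  1-1-1 → 7 (borrow)
  6-5-1 → 0
  6-1 → 5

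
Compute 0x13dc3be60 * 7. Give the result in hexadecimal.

0x8b05a34a0

Multiply each base-16 digit by 7, carrying:
  0×7 = 0 → write 0
  6×7 = 42 → write a carry 2
  e×7+2 = 100 → write 4 carry 6
  b×7+6 = 83 → write 3 carry 5
  3×7+5 = 26 → write a carry 1
  c×7+1 = 85 → write 5 carry 5
  d×7+5 = 96 → write 0 carry 6
  3×7+6 = 27 → write b carry 1
  1×7+1 = 8 → write 8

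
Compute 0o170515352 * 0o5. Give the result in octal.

0o1133203222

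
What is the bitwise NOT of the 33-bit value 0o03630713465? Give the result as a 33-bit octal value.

0o74147064312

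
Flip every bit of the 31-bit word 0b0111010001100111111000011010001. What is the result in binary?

Invert each bit: 0111010001100111111000011010001 → 1000101110011000000111100101110.

0b1000101110011000000111100101110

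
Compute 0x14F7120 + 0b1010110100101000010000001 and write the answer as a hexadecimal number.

0b1010110100101000010000001 = 0x15A5081 in hexadecimal.
Add column by column in base 16, right to left:
  0+1 = 1
  2+8 = A
  1+0 = 1
  7+5 = C
  F+A = 9 carry 1
  4+5+1 = A
  1+1 = 2

0x2A9C1A1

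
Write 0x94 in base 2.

Expand each hex digit to 4 bits: 9=1001 4=0100.

0b10010100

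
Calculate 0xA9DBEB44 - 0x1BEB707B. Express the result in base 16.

0x8DF07AC9

Subtract column by column in base 16:
  4-B → 9 (borrow)
  4-7-1 → C (borrow)
  B-0-1 → A
  E-7 → 7
  B-B → 0
  D-E → F (borrow)
  9-B-1 → D (borrow)
  A-1-1 → 8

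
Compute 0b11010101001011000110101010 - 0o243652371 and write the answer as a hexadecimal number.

0xC55CB1

0b11010101001011000110101010 = 0x354B1AA in hexadecimal.
0o243652371 = 0x28F54F9 in hexadecimal.
Subtract column by column in base 16:
  A-9 → 1
  A-F → B (borrow)
  1-4-1 → C (borrow)
  B-5-1 → 5
  4-F → 5 (borrow)
  5-8-1 → C (borrow)
  3-2-1 → 0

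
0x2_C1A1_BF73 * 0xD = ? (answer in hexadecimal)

0x23D536B8D7

Multiply each base-16 digit by 13, carrying:
  3×13 = 39 → write 7 carry 2
  7×13+2 = 93 → write D carry 5
  F×13+5 = 200 → write 8 carry 12
  B×13+12 = 155 → write B carry 9
  1×13+9 = 22 → write 6 carry 1
  A×13+1 = 131 → write 3 carry 8
  1×13+8 = 21 → write 5 carry 1
  C×13+1 = 157 → write D carry 9
  2×13+9 = 35 → write 3 carry 2
  remaining carry: 2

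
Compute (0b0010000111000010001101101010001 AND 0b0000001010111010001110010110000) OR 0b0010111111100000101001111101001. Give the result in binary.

0b0010000111000010001101101010001 AND 0b0000001010111010001110010110000 = 0b0000000010000010001100000010000.
Then OR with 0b0010111111100000101001111101001.

0b10111111100010101101111111001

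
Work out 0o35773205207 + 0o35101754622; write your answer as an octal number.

0o73075162031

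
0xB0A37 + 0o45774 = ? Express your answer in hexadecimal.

0xB5633

0o45774 = 0x4BFC in hexadecimal.
Add column by column in base 16, right to left:
  7+C = 3 carry 1
  3+F+1 = 3 carry 1
  A+B+1 = 6 carry 1
  0+4+1 = 5
  B+0 = B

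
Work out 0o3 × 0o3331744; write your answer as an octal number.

Multiply each base-8 digit by 3, carrying:
  4×3 = 12 → write 4 carry 1
  4×3+1 = 13 → write 5 carry 1
  7×3+1 = 22 → write 6 carry 2
  1×3+2 = 5 → write 5
  3×3 = 9 → write 1 carry 1
  3×3+1 = 10 → write 2 carry 1
  3×3+1 = 10 → write 2 carry 1
  remaining carry: 1

0o12215654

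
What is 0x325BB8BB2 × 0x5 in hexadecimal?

Multiply each base-16 digit by 5, carrying:
  2×5 = 10 → write A
  B×5 = 55 → write 7 carry 3
  B×5+3 = 58 → write A carry 3
  8×5+3 = 43 → write B carry 2
  B×5+2 = 57 → write 9 carry 3
  B×5+3 = 58 → write A carry 3
  5×5+3 = 28 → write C carry 1
  2×5+1 = 11 → write B
  3×5 = 15 → write F

0xFBCA9BA7A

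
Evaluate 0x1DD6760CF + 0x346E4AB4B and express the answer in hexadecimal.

0x5244C0C1A

Add column by column in base 16, right to left:
  F+B = A carry 1
  C+4+1 = 1 carry 1
  0+B+1 = C
  6+A = 0 carry 1
  7+4+1 = C
  6+E = 4 carry 1
  D+6+1 = 4 carry 1
  D+4+1 = 2 carry 1
  1+3+1 = 5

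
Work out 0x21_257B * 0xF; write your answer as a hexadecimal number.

0x1F13235

Multiply each base-16 digit by 15, carrying:
  B×15 = 165 → write 5 carry 10
  7×15+10 = 115 → write 3 carry 7
  5×15+7 = 82 → write 2 carry 5
  2×15+5 = 35 → write 3 carry 2
  1×15+2 = 17 → write 1 carry 1
  2×15+1 = 31 → write F carry 1
  remaining carry: 1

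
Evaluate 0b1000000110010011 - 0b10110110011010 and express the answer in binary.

0b101001111111001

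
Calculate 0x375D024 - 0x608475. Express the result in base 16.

0x3154BAF

Subtract column by column in base 16:
  4-5 → F (borrow)
  2-7-1 → A (borrow)
  0-4-1 → B (borrow)
  D-8-1 → 4
  5-0 → 5
  7-6 → 1
  3-0 → 3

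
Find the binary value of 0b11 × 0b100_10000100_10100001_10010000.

0b1101100011011110010010110000

Multiply each base-2 digit by 3, carrying:
  0×3 = 0 → write 0
  0×3 = 0 → write 0
  0×3 = 0 → write 0
  0×3 = 0 → write 0
  1×3 = 3 → write 1 carry 1
  0×3+1 = 1 → write 1
  0×3 = 0 → write 0
  1×3 = 3 → write 1 carry 1
  1×3+1 = 4 → write 0 carry 2
  0×3+2 = 2 → write 0 carry 1
  0×3+1 = 1 → write 1
  0×3 = 0 → write 0
  0×3 = 0 → write 0
  1×3 = 3 → write 1 carry 1
  0×3+1 = 1 → write 1
  1×3 = 3 → write 1 carry 1
  0×3+1 = 1 → write 1
  0×3 = 0 → write 0
  1×3 = 3 → write 1 carry 1
  0×3+1 = 1 → write 1
  0×3 = 0 → write 0
  0×3 = 0 → write 0
  0×3 = 0 → write 0
  1×3 = 3 → write 1 carry 1
  0×3+1 = 1 → write 1
  0×3 = 0 → write 0
  1×3 = 3 → write 1 carry 1
  remaining carry: 1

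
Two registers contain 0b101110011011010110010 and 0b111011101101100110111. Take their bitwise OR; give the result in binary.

0b111111111111110110111

OR bit by bit (1 where either bit is 1):
  101110011011010110010
| 111011101101100110111
= 111111111111110110111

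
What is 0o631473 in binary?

0b110011001100111011

Each octal digit is 3 bits: 6=110 3=011 1=001 4=100 7=111 3=011.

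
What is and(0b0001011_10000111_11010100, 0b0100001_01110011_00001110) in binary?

0b00000010000001100000100

AND bit by bit (1 only where both bits are 1):
  00010111000011111010100
& 01000010111001100001110
= 00000010000001100000100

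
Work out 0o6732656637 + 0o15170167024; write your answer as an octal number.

0o24123045663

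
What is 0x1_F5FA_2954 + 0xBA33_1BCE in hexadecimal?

0x2B02D4522

Add column by column in base 16, right to left:
  4+E = 2 carry 1
  5+C+1 = 2 carry 1
  9+B+1 = 5 carry 1
  2+1+1 = 4
  A+3 = D
  F+3 = 2 carry 1
  5+A+1 = 0 carry 1
  F+B+1 = B carry 1
  1+0+1 = 2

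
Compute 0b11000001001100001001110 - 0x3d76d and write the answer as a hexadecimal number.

0b11000001001100001001110 = 0x60984e in hexadecimal.
Subtract column by column in base 16:
  e-d → 1
  4-6 → e (borrow)
  8-7-1 → 0
  9-d → c (borrow)
  0-3-1 → c (borrow)
  6-0-1 → 5

0x5cc0e1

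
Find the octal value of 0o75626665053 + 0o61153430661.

0o157002315734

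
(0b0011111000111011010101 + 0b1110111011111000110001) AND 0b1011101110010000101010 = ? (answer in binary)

Add column by column in base 2, right to left:
  1+1 = 0 carry 1
  0+0+1 = 1
  1+0 = 1
  0+0 = 0
  1+1 = 0 carry 1
  0+1+1 = 0 carry 1
  1+0+1 = 0 carry 1
  1+0+1 = 0 carry 1
  0+0+1 = 1
  1+1 = 0 carry 1
  1+1+1 = 1 carry 1
  1+1+1 = 1 carry 1
  0+1+1 = 0 carry 1
  0+1+1 = 0 carry 1
  0+0+1 = 1
  1+1 = 0 carry 1
  1+1+1 = 1 carry 1
  1+1+1 = 1 carry 1
  1+0+1 = 0 carry 1
  1+1+1 = 1 carry 1
  0+1+1 = 0 carry 1
  0+1+1 = 0 carry 1
  final carry 1
Sum = 0b10010110100110100000110; now AND with 0b1011101110010000101010:
  10010110100110100000110
& 01011101110010000101010
= 00010100100010000000010

0b10100100010000000010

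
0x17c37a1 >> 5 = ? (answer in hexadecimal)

0xbe1bd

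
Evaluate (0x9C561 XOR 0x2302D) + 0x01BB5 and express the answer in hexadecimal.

0xC1101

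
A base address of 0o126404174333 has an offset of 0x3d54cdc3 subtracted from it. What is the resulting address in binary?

0b1001110110101111000010101100011000

0o126404174333 = 0b1010110100000100001111100011011011 in binary.
0x3d54cdc3 = 0b111101010101001100110111000011 in binary.
Subtract column by column in base 2:
  1-1 → 0
  1-1 → 0
  0-0 → 0
  1-0 → 1
  1-0 → 1
  0-0 → 0
  1-1 → 0
  1-1 → 0
  0-1 → 1 (borrow)
  0-0-1 → 1 (borrow)
  0-1-1 → 0 (borrow)
  1-1-1 → 1 (borrow)
  1-0-1 → 0
  1-0 → 1
  1-1 → 0
  1-1 → 0
  0-0 → 0
  0-0 → 0
  0-1 → 1 (borrow)
  0-0-1 → 1 (borrow)
  1-1-1 → 1 (borrow)
  0-0-1 → 1 (borrow)
  0-1-1 → 0 (borrow)
  0-0-1 → 1 (borrow)
  0-1-1 → 0 (borrow)
  0-0-1 → 1 (borrow)
  1-1-1 → 1 (borrow)
  0-1-1 → 0 (borrow)
  1-1-1 → 1 (borrow)
  1-1-1 → 1 (borrow)
  0-0-1 → 1 (borrow)
  1-0-1 → 0
  0-0 → 0
  1-0 → 1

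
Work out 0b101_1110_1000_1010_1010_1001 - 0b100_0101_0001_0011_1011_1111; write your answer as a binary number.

0b110010111011011101010

Subtract column by column in base 2:
  1-1 → 0
  0-1 → 1 (borrow)
  0-1-1 → 0 (borrow)
  1-1-1 → 1 (borrow)
  0-1-1 → 0 (borrow)
  1-1-1 → 1 (borrow)
  0-0-1 → 1 (borrow)
  1-1-1 → 1 (borrow)
  0-1-1 → 0 (borrow)
  1-1-1 → 1 (borrow)
  0-0-1 → 1 (borrow)
  1-0-1 → 0
  0-1 → 1 (borrow)
  0-0-1 → 1 (borrow)
  0-0-1 → 1 (borrow)
  1-0-1 → 0
  0-1 → 1 (borrow)
  1-0-1 → 0
  1-1 → 0
  1-0 → 1
  1-0 → 1
  0-0 → 0
  1-1 → 0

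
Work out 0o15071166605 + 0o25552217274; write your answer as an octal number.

0o42643406101

Add column by column in base 8, right to left:
  5+4 = 1 carry 1
  0+7+1 = 0 carry 1
  6+2+1 = 1 carry 1
  6+7+1 = 6 carry 1
  6+1+1 = 0 carry 1
  1+2+1 = 4
  1+2 = 3
  7+5 = 4 carry 1
  0+5+1 = 6
  5+5 = 2 carry 1
  1+2+1 = 4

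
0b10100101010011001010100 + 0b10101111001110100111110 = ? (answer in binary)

Add column by column in base 2, right to left:
  0+0 = 0
  0+1 = 1
  1+1 = 0 carry 1
  0+1+1 = 0 carry 1
  1+1+1 = 1 carry 1
  0+1+1 = 0 carry 1
  1+0+1 = 0 carry 1
  0+0+1 = 1
  0+1 = 1
  1+0 = 1
  1+1 = 0 carry 1
  0+1+1 = 0 carry 1
  0+1+1 = 0 carry 1
  1+0+1 = 0 carry 1
  0+0+1 = 1
  1+1 = 0 carry 1
  0+1+1 = 0 carry 1
  1+1+1 = 1 carry 1
  0+1+1 = 0 carry 1
  0+0+1 = 1
  1+1 = 0 carry 1
  0+0+1 = 1
  1+1 = 0 carry 1
  final carry 1

0b101010100100001110010010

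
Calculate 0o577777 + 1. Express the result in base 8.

0o600000

The trailing 5 digits are 7 (max in base 8), so adding 1 cascades: they roll to 0 and the next digit up increments.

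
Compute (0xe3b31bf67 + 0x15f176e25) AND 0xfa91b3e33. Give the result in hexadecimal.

0xf88092c00

Add column by column in base 16, right to left:
  7+5 = c
  6+2 = 8
  f+e = d carry 1
  b+6+1 = 2 carry 1
  1+7+1 = 9
  3+1 = 4
  b+f = a carry 1
  3+5+1 = 9
  e+1 = f
Sum = 0xf9a492d8c; now AND with 0xfa91b3e33:
  f&f=f, 9&a=8, a&9=8, 4&1=0, 9&b=9, 2&3=2, d&e=c, 8&3=0, c&3=0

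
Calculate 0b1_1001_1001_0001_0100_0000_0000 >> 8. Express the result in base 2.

0b11001100100010100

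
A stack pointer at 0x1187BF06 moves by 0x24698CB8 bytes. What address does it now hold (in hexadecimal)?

0x35F14BBE

Add column by column in base 16, right to left:
  6+8 = E
  0+B = B
  F+C = B carry 1
  B+8+1 = 4 carry 1
  7+9+1 = 1 carry 1
  8+6+1 = F
  1+4 = 5
  1+2 = 3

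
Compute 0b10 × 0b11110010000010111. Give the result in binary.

0b111100100000101110

Multiply each base-2 digit by 2, carrying:
  1×2 = 2 → write 0 carry 1
  1×2+1 = 3 → write 1 carry 1
  1×2+1 = 3 → write 1 carry 1
  0×2+1 = 1 → write 1
  1×2 = 2 → write 0 carry 1
  0×2+1 = 1 → write 1
  0×2 = 0 → write 0
  0×2 = 0 → write 0
  0×2 = 0 → write 0
  0×2 = 0 → write 0
  1×2 = 2 → write 0 carry 1
  0×2+1 = 1 → write 1
  0×2 = 0 → write 0
  1×2 = 2 → write 0 carry 1
  1×2+1 = 3 → write 1 carry 1
  1×2+1 = 3 → write 1 carry 1
  1×2+1 = 3 → write 1 carry 1
  remaining carry: 1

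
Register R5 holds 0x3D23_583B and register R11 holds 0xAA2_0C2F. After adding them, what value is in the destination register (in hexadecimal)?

0x47C5646A

Add column by column in base 16, right to left:
  B+F = A carry 1
  3+2+1 = 6
  8+C = 4 carry 1
  5+0+1 = 6
  3+2 = 5
  2+A = C
  D+A = 7 carry 1
  3+0+1 = 4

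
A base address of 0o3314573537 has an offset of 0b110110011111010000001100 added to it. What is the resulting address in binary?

0o3314573537 = 0b11011001100101111011101011111 in binary.
Add column by column in base 2, right to left:
  1+0 = 1
  1+0 = 1
  1+1 = 0 carry 1
  1+1+1 = 1 carry 1
  1+0+1 = 0 carry 1
  0+0+1 = 1
  1+0 = 1
  0+0 = 0
  1+0 = 1
  1+0 = 1
  1+1 = 0 carry 1
  0+0+1 = 1
  1+1 = 0 carry 1
  1+1+1 = 1 carry 1
  1+1+1 = 1 carry 1
  1+1+1 = 1 carry 1
  0+1+1 = 0 carry 1
  1+0+1 = 0 carry 1
  0+0+1 = 1
  0+1 = 1
  1+1 = 0 carry 1
  1+0+1 = 0 carry 1
  0+1+1 = 0 carry 1
  0+1+1 = 0 carry 1
  1+0+1 = 0 carry 1
  1+0+1 = 0 carry 1
  0+0+1 = 1
  1+0 = 1
  1+0 = 1

0b11100000011001110101101101011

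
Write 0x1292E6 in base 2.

Expand each hex digit to 4 bits: 1=0001 2=0010 9=1001 2=0010 E=1110 6=0110.

0b100101001001011100110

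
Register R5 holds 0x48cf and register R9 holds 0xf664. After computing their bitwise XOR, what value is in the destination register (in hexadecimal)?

XOR each hex digit independently (no carries):
  4^f=b, 8^6=e, c^6=a, f^4=b

0xbeab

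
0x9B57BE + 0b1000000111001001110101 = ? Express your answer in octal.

0x9B57BE = 0o46653676 in octal.
0b1000000111001001110101 = 0o10071165 in octal.
Add column by column in base 8, right to left:
  6+5 = 3 carry 1
  7+6+1 = 6 carry 1
  6+1+1 = 0 carry 1
  3+1+1 = 5
  5+7 = 4 carry 1
  6+0+1 = 7
  6+0 = 6
  4+1 = 5

0o56745063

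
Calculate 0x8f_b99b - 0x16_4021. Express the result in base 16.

Subtract column by column in base 16:
  b-1 → a
  9-2 → 7
  9-0 → 9
  b-4 → 7
  f-6 → 9
  8-1 → 7

0x79797a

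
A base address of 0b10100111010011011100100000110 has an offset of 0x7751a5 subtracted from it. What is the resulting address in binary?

0b10100011100100110011101100001

0x7751a5 = 0b11101110101000110100101 in binary.
Subtract column by column in base 2:
  0-1 → 1 (borrow)
  1-0-1 → 0
  1-1 → 0
  0-0 → 0
  0-0 → 0
  0-1 → 1 (borrow)
  0-0-1 → 1 (borrow)
  0-1-1 → 0 (borrow)
  1-1-1 → 1 (borrow)
  0-0-1 → 1 (borrow)
  0-0-1 → 1 (borrow)
  1-0-1 → 0
  1-1 → 0
  1-0 → 1
  0-1 → 1 (borrow)
  1-0-1 → 0
  1-1 → 0
  0-1 → 1 (borrow)
  0-1-1 → 0 (borrow)
  1-0-1 → 0
  0-1 → 1 (borrow)
  1-1-1 → 1 (borrow)
  1-1-1 → 1 (borrow)
  1-0-1 → 0
  0-0 → 0
  0-0 → 0
  1-0 → 1
  0-0 → 0
  1-0 → 1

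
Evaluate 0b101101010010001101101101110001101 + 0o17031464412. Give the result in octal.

0o74253242227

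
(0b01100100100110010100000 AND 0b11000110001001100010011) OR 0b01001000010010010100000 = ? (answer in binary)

0b1001100010010010100000

0b01100100100110010100000 AND 0b11000110001001100010011 = 0b01000100000000000000000.
Then OR with 0b01001000010010010100000.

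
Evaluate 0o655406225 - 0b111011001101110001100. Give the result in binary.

0b110100110000111000100001001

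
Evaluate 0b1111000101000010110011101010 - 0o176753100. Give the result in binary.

0b1101000110000101011010101010

0o176753100 = 0b1111110111101011001000000 in binary.
Subtract column by column in base 2:
  0-0 → 0
  1-0 → 1
  0-0 → 0
  1-0 → 1
  0-0 → 0
  1-0 → 1
  1-1 → 0
  1-0 → 1
  0-0 → 0
  0-1 → 1 (borrow)
  1-1-1 → 1 (borrow)
  1-0-1 → 0
  0-1 → 1 (borrow)
  1-0-1 → 0
  0-1 → 1 (borrow)
  0-1-1 → 0 (borrow)
  0-1-1 → 0 (borrow)
  0-1-1 → 0 (borrow)
  1-0-1 → 0
  0-1 → 1 (borrow)
  1-1-1 → 1 (borrow)
  0-1-1 → 0 (borrow)
  0-1-1 → 0 (borrow)
  0-1-1 → 0 (borrow)
  1-1-1 → 1 (borrow)
  1-0-1 → 0
  1-0 → 1
  1-0 → 1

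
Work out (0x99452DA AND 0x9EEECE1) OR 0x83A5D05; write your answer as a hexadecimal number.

0x9BE5DC5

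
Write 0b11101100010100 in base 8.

0o35424

Group the bits in threes: 011 101 100 010 100 → 35424.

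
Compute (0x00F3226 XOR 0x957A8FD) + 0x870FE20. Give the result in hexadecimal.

First 0x00F3226 XOR 0x957A8FD = 0x9589ADB.
Add column by column in base 16, right to left:
  B+0 = B
  D+2 = F
  A+E = 8 carry 1
  9+F+1 = 9 carry 1
  8+0+1 = 9
  5+7 = C
  9+8 = 1 carry 1
  final carry 1

0x11C998FB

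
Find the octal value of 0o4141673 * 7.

Multiply each base-8 digit by 7, carrying:
  3×7 = 21 → write 5 carry 2
  7×7+2 = 51 → write 3 carry 6
  6×7+6 = 48 → write 0 carry 6
  1×7+6 = 13 → write 5 carry 1
  4×7+1 = 29 → write 5 carry 3
  1×7+3 = 10 → write 2 carry 1
  4×7+1 = 29 → write 5 carry 3
  remaining carry: 3

0o35255035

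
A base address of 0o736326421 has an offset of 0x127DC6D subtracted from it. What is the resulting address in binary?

0o736326421 = 0b111011110011010110100010001 in binary.
0x127DC6D = 0b1001001111101110001101101 in binary.
Subtract column by column in base 2:
  1-1 → 0
  0-0 → 0
  0-1 → 1 (borrow)
  0-1-1 → 0 (borrow)
  1-0-1 → 0
  0-1 → 1 (borrow)
  0-1-1 → 0 (borrow)
  0-0-1 → 1 (borrow)
  1-0-1 → 0
  0-0 → 0
  1-1 → 0
  1-1 → 0
  0-1 → 1 (borrow)
  1-0-1 → 0
  0-1 → 1 (borrow)
  1-1-1 → 1 (borrow)
  1-1-1 → 1 (borrow)
  0-1-1 → 0 (borrow)
  0-1-1 → 0 (borrow)
  1-0-1 → 0
  1-0 → 1
  1-1 → 0
  1-0 → 1
  0-0 → 0
  1-1 → 0
  1-0 → 1
  1-0 → 1

0b110010100011101000010100100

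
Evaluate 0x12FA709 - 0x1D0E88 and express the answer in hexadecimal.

0x1129881

Subtract column by column in base 16:
  9-8 → 1
  0-8 → 8 (borrow)
  7-E-1 → 8 (borrow)
  A-0-1 → 9
  F-D → 2
  2-1 → 1
  1-0 → 1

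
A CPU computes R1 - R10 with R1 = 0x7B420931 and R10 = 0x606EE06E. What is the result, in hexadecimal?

0x1AD328C3

Subtract column by column in base 16:
  1-E → 3 (borrow)
  3-6-1 → C (borrow)
  9-0-1 → 8
  0-E → 2 (borrow)
  2-E-1 → 3 (borrow)
  4-6-1 → D (borrow)
  B-0-1 → A
  7-6 → 1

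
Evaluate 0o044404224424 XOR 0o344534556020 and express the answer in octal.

0o300130772404

XOR each oct digit independently (no carries):
  0^3=3, 4^4=0, 4^4=0, 4^5=1, 0^3=3, 4^4=0, 2^5=7, 2^5=7, 4^6=2, 4^0=4, 2^2=0, 4^0=4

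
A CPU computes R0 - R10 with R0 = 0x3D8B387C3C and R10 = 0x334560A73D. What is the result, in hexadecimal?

0xA45D7D4FF

Subtract column by column in base 16:
  C-D → F (borrow)
  3-3-1 → F (borrow)
  C-7-1 → 4
  7-A → D (borrow)
  8-0-1 → 7
  3-6 → D (borrow)
  B-5-1 → 5
  8-4 → 4
  D-3 → A
  3-3 → 0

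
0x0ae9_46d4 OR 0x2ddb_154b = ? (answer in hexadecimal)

0x2ffb57df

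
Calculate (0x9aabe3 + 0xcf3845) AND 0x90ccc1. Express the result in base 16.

0xc400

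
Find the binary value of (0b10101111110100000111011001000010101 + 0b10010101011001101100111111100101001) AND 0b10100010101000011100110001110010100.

0b1000010100010000100010100

Add column by column in base 2, right to left:
  1+1 = 0 carry 1
  0+0+1 = 1
  1+0 = 1
  0+1 = 1
  1+0 = 1
  0+1 = 1
  0+0 = 0
  0+0 = 0
  0+1 = 1
  1+1 = 0 carry 1
  0+1+1 = 0 carry 1
  0+1+1 = 0 carry 1
  1+1+1 = 1 carry 1
  1+1+1 = 1 carry 1
  0+1+1 = 0 carry 1
  1+0+1 = 0 carry 1
  1+0+1 = 0 carry 1
  1+1+1 = 1 carry 1
  0+1+1 = 0 carry 1
  0+0+1 = 1
  0+1 = 1
  0+1 = 1
  0+0 = 0
  1+0 = 1
  0+1 = 1
  1+1 = 0 carry 1
  1+0+1 = 0 carry 1
  1+1+1 = 1 carry 1
  1+0+1 = 0 carry 1
  1+1+1 = 1 carry 1
  1+0+1 = 0 carry 1
  0+1+1 = 0 carry 1
  1+0+1 = 0 carry 1
  0+0+1 = 1
  1+1 = 0 carry 1
  final carry 1
Sum = 0b101000101001101110100011000100111110; now AND with 0b10100010101000011100110001110010100:
  101000101001101110100011000100111110
& 010100010101000011100110001110010100
= 000000000001000010100010000100010100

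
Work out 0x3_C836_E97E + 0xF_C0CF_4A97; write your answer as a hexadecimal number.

Add column by column in base 16, right to left:
  E+7 = 5 carry 1
  7+9+1 = 1 carry 1
  9+A+1 = 4 carry 1
  E+4+1 = 3 carry 1
  6+F+1 = 6 carry 1
  3+C+1 = 0 carry 1
  8+0+1 = 9
  C+C = 8 carry 1
  3+F+1 = 3 carry 1
  final carry 1

0x1389063415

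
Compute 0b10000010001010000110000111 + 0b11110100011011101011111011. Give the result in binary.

0b101110110100101110010000010

Add column by column in base 2, right to left:
  1+1 = 0 carry 1
  1+1+1 = 1 carry 1
  1+0+1 = 0 carry 1
  0+1+1 = 0 carry 1
  0+1+1 = 0 carry 1
  0+1+1 = 0 carry 1
  0+1+1 = 0 carry 1
  1+1+1 = 1 carry 1
  1+0+1 = 0 carry 1
  0+1+1 = 0 carry 1
  0+0+1 = 1
  0+1 = 1
  0+1 = 1
  1+1 = 0 carry 1
  0+0+1 = 1
  1+1 = 0 carry 1
  0+1+1 = 0 carry 1
  0+0+1 = 1
  0+0 = 0
  1+0 = 1
  0+1 = 1
  0+0 = 0
  0+1 = 1
  0+1 = 1
  0+1 = 1
  1+1 = 0 carry 1
  final carry 1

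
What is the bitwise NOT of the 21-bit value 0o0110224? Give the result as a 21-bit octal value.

Each oct digit d becomes 7−d:
  0→7, 1→6, 1→6, 0→7, 2→5, 2→5, 4→3

0o7667553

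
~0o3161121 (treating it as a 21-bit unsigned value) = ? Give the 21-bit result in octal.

0o4616656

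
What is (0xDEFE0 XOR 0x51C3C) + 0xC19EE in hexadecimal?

First 0xDEFE0 XOR 0x51C3C = 0x8F3DC.
Add column by column in base 16, right to left:
  C+E = A carry 1
  D+E+1 = C carry 1
  3+9+1 = D
  F+1 = 0 carry 1
  8+C+1 = 5 carry 1
  final carry 1

0x150DCA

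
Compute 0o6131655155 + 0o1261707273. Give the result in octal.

Add column by column in base 8, right to left:
  5+3 = 0 carry 1
  5+7+1 = 5 carry 1
  1+2+1 = 4
  5+7 = 4 carry 1
  5+0+1 = 6
  6+7 = 5 carry 1
  1+1+1 = 3
  3+6 = 1 carry 1
  1+2+1 = 4
  6+1 = 7

0o7413564450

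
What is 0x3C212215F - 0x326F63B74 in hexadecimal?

0x9B1BE5EB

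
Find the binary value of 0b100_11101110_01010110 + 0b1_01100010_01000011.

Add column by column in base 2, right to left:
  0+1 = 1
  1+1 = 0 carry 1
  1+0+1 = 0 carry 1
  0+0+1 = 1
  1+0 = 1
  0+0 = 0
  1+1 = 0 carry 1
  0+0+1 = 1
  0+0 = 0
  1+1 = 0 carry 1
  1+0+1 = 0 carry 1
  1+0+1 = 0 carry 1
  0+0+1 = 1
  1+1 = 0 carry 1
  1+1+1 = 1 carry 1
  1+0+1 = 0 carry 1
  0+1+1 = 0 carry 1
  0+0+1 = 1
  1+0 = 1

0b1100101000010011001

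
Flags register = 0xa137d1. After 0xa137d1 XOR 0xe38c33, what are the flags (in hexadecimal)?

0x42bbe2

XOR each hex digit independently (no carries):
  a^e=4, 1^3=2, 3^8=b, 7^c=b, d^3=e, 1^3=2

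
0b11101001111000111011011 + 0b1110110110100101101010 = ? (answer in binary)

Add column by column in base 2, right to left:
  1+0 = 1
  1+1 = 0 carry 1
  0+0+1 = 1
  1+1 = 0 carry 1
  1+0+1 = 0 carry 1
  0+1+1 = 0 carry 1
  1+1+1 = 1 carry 1
  1+0+1 = 0 carry 1
  1+1+1 = 1 carry 1
  0+0+1 = 1
  0+0 = 0
  0+1 = 1
  1+0 = 1
  1+1 = 0 carry 1
  1+1+1 = 1 carry 1
  1+0+1 = 0 carry 1
  0+1+1 = 0 carry 1
  0+1+1 = 0 carry 1
  1+0+1 = 0 carry 1
  0+1+1 = 0 carry 1
  1+1+1 = 1 carry 1
  1+1+1 = 1 carry 1
  1+0+1 = 0 carry 1
  final carry 1

0b101100000101101101000101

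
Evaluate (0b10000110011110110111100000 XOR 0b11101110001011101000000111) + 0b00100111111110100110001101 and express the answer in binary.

First 0b10000110011110110111100000 XOR 0b11101110001011101000000111 = 0b01101000010101011111100111.
Add column by column in base 2, right to left:
  1+1 = 0 carry 1
  1+0+1 = 0 carry 1
  1+1+1 = 1 carry 1
  0+1+1 = 0 carry 1
  0+0+1 = 1
  1+0 = 1
  1+0 = 1
  1+1 = 0 carry 1
  1+1+1 = 1 carry 1
  1+0+1 = 0 carry 1
  1+0+1 = 0 carry 1
  0+1+1 = 0 carry 1
  1+0+1 = 0 carry 1
  0+1+1 = 0 carry 1
  1+1+1 = 1 carry 1
  0+1+1 = 0 carry 1
  1+1+1 = 1 carry 1
  0+1+1 = 0 carry 1
  0+1+1 = 0 carry 1
  0+1+1 = 0 carry 1
  0+1+1 = 0 carry 1
  1+0+1 = 0 carry 1
  0+0+1 = 1
  1+1 = 0 carry 1
  1+0+1 = 0 carry 1
  final carry 1

0b10010000010100000101110100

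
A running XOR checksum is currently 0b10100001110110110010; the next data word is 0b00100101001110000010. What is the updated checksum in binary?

0b10000100111000110000

XOR bit by bit (1 where the bits differ):
  10100001110110110010
^ 00100101001110000010
= 10000100111000110000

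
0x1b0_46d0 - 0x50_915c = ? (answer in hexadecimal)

0x15fb574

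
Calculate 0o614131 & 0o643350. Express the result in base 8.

AND each oct digit independently (no carries):
  6&6=6, 1&4=0, 4&3=0, 1&3=1, 3&5=1, 1&0=0

0o600110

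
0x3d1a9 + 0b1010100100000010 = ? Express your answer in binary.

0b1000111101010101011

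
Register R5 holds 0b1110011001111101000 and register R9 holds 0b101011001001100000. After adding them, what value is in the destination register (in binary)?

Add column by column in base 2, right to left:
  0+0 = 0
  0+0 = 0
  0+0 = 0
  1+0 = 1
  0+0 = 0
  1+1 = 0 carry 1
  1+1+1 = 1 carry 1
  1+0+1 = 0 carry 1
  1+0+1 = 0 carry 1
  1+1+1 = 1 carry 1
  0+0+1 = 1
  0+0 = 0
  1+1 = 0 carry 1
  1+1+1 = 1 carry 1
  0+0+1 = 1
  0+1 = 1
  1+0 = 1
  1+1 = 0 carry 1
  1+0+1 = 0 carry 1
  final carry 1

0b10011110011001001000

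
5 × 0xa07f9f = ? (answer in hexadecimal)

0x3227e1b

Multiply each base-16 digit by 5, carrying:
  f×5 = 75 → write b carry 4
  9×5+4 = 49 → write 1 carry 3
  f×5+3 = 78 → write e carry 4
  7×5+4 = 39 → write 7 carry 2
  0×5+2 = 2 → write 2
  a×5 = 50 → write 2 carry 3
  remaining carry: 3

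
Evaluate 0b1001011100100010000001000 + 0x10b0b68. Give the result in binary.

0b10001110010100111101110000

0x10b0b68 = 0b1000010110000101101101000 in binary.
Add column by column in base 2, right to left:
  0+0 = 0
  0+0 = 0
  0+0 = 0
  1+1 = 0 carry 1
  0+0+1 = 1
  0+1 = 1
  0+1 = 1
  0+0 = 0
  0+1 = 1
  0+1 = 1
  1+0 = 1
  0+1 = 1
  0+0 = 0
  0+0 = 0
  1+0 = 1
  0+0 = 0
  0+1 = 1
  1+1 = 0 carry 1
  1+0+1 = 0 carry 1
  1+1+1 = 1 carry 1
  0+0+1 = 1
  1+0 = 1
  0+0 = 0
  0+0 = 0
  1+1 = 0 carry 1
  final carry 1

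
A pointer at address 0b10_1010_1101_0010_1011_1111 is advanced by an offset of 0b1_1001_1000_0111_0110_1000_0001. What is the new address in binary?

Add column by column in base 2, right to left:
  1+1 = 0 carry 1
  1+0+1 = 0 carry 1
  1+0+1 = 0 carry 1
  1+0+1 = 0 carry 1
  1+0+1 = 0 carry 1
  1+0+1 = 0 carry 1
  0+0+1 = 1
  1+1 = 0 carry 1
  0+0+1 = 1
  1+1 = 0 carry 1
  0+1+1 = 0 carry 1
  0+0+1 = 1
  1+1 = 0 carry 1
  0+1+1 = 0 carry 1
  1+1+1 = 1 carry 1
  1+0+1 = 0 carry 1
  0+0+1 = 1
  1+0 = 1
  0+0 = 0
  1+1 = 0 carry 1
  0+1+1 = 0 carry 1
  1+0+1 = 0 carry 1
  0+0+1 = 1
  0+1 = 1
  0+1 = 1

0b1110000110100100101000000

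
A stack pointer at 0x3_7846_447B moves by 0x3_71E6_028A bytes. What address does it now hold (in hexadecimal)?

Add column by column in base 16, right to left:
  B+A = 5 carry 1
  7+8+1 = 0 carry 1
  4+2+1 = 7
  4+0 = 4
  6+6 = C
  4+E = 2 carry 1
  8+1+1 = A
  7+7 = E
  3+3 = 6

0x6EA2C4705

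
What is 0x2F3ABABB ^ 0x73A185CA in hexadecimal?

0x5C9B3F71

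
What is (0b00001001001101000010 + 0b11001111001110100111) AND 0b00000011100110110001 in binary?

0b10100001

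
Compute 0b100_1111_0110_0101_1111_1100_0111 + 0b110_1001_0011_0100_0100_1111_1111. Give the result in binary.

Add column by column in base 2, right to left:
  1+1 = 0 carry 1
  1+1+1 = 1 carry 1
  1+1+1 = 1 carry 1
  0+1+1 = 0 carry 1
  0+1+1 = 0 carry 1
  0+1+1 = 0 carry 1
  1+1+1 = 1 carry 1
  1+1+1 = 1 carry 1
  1+0+1 = 0 carry 1
  1+0+1 = 0 carry 1
  1+1+1 = 1 carry 1
  1+0+1 = 0 carry 1
  1+0+1 = 0 carry 1
  0+0+1 = 1
  1+1 = 0 carry 1
  0+0+1 = 1
  0+1 = 1
  1+1 = 0 carry 1
  1+0+1 = 0 carry 1
  0+0+1 = 1
  1+1 = 0 carry 1
  1+0+1 = 0 carry 1
  1+0+1 = 0 carry 1
  1+1+1 = 1 carry 1
  0+0+1 = 1
  0+1 = 1
  1+1 = 0 carry 1
  final carry 1

0b1011100010011010010011000110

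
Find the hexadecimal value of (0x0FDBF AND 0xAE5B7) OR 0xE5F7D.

0x0FDBF AND 0xAE5B7 = 0x0E5B7.
Then OR with 0xE5F7D.

0xEFFFF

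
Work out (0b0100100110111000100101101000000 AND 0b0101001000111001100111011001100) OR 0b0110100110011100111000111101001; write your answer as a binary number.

0b110100110111100111101111101001

0b0100100110111000100101101000000 AND 0b0101001000111001100111011001100 = 0b0100000000111000100101001000000.
Then OR with 0b0110100110011100111000111101001.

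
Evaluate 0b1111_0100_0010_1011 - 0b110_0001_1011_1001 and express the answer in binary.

0b1001001001110010

Subtract column by column in base 2:
  1-1 → 0
  1-0 → 1
  0-0 → 0
  1-1 → 0
  0-1 → 1 (borrow)
  1-1-1 → 1 (borrow)
  0-0-1 → 1 (borrow)
  0-1-1 → 0 (borrow)
  0-1-1 → 0 (borrow)
  0-0-1 → 1 (borrow)
  1-0-1 → 0
  0-0 → 0
  1-0 → 1
  1-1 → 0
  1-1 → 0
  1-0 → 1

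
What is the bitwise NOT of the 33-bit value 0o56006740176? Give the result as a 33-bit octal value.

0o21771037601

Each oct digit d becomes 7−d:
  5→2, 6→1, 0→7, 0→7, 6→1, 7→0, 4→3, 0→7, 1→6, 7→0, 6→1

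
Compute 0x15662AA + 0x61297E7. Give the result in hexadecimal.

Add column by column in base 16, right to left:
  A+7 = 1 carry 1
  A+E+1 = 9 carry 1
  2+7+1 = A
  6+9 = F
  6+2 = 8
  5+1 = 6
  1+6 = 7

0x768FA91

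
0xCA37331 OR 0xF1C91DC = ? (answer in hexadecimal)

0xFBFF3FD

OR each hex digit independently (no carries):
  C|F=F, A|1=B, 3|C=F, 7|9=F, 3|1=3, 3|D=F, 1|C=D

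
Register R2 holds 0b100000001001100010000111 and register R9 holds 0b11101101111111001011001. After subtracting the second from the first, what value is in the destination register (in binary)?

Subtract column by column in base 2:
  1-1 → 0
  1-0 → 1
  1-0 → 1
  0-1 → 1 (borrow)
  0-1-1 → 0 (borrow)
  0-0-1 → 1 (borrow)
  0-1-1 → 0 (borrow)
  1-0-1 → 0
  0-0 → 0
  0-1 → 1 (borrow)
  0-1-1 → 0 (borrow)
  1-1-1 → 1 (borrow)
  1-1-1 → 1 (borrow)
  0-1-1 → 0 (borrow)
  0-1-1 → 0 (borrow)
  1-1-1 → 1 (borrow)
  0-0-1 → 1 (borrow)
  0-1-1 → 0 (borrow)
  0-1-1 → 0 (borrow)
  0-0-1 → 1 (borrow)
  0-1-1 → 0 (borrow)
  0-1-1 → 0 (borrow)
  0-1-1 → 0 (borrow)
  1-0-1 → 0

0b10011001101000101110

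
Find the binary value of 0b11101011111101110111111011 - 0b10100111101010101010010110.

0b1000100010011001101100101

Subtract column by column in base 2:
  1-0 → 1
  1-1 → 0
  0-1 → 1 (borrow)
  1-0-1 → 0
  1-1 → 0
  1-0 → 1
  1-0 → 1
  1-1 → 0
  1-0 → 1
  0-1 → 1 (borrow)
  1-0-1 → 0
  1-1 → 0
  1-0 → 1
  0-1 → 1 (borrow)
  1-0-1 → 0
  1-1 → 0
  1-0 → 1
  1-1 → 0
  1-1 → 0
  1-1 → 0
  0-1 → 1 (borrow)
  1-0-1 → 0
  0-0 → 0
  1-1 → 0
  1-0 → 1
  1-1 → 0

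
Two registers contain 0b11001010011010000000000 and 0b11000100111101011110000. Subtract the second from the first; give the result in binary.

Subtract column by column in base 2:
  0-0 → 0
  0-0 → 0
  0-0 → 0
  0-0 → 0
  0-1 → 1 (borrow)
  0-1-1 → 0 (borrow)
  0-1-1 → 0 (borrow)
  0-1-1 → 0 (borrow)
  0-0-1 → 1 (borrow)
  0-1-1 → 0 (borrow)
  1-0-1 → 0
  0-1 → 1 (borrow)
  1-1-1 → 1 (borrow)
  1-1-1 → 1 (borrow)
  0-1-1 → 0 (borrow)
  0-0-1 → 1 (borrow)
  1-0-1 → 0
  0-1 → 1 (borrow)
  1-0-1 → 0
  0-0 → 0
  0-0 → 0
  1-1 → 0
  1-1 → 0

0b101011100100010000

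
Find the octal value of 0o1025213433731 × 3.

0o3077642523613

Multiply each base-8 digit by 3, carrying:
  1×3 = 3 → write 3
  3×3 = 9 → write 1 carry 1
  7×3+1 = 22 → write 6 carry 2
  3×3+2 = 11 → write 3 carry 1
  3×3+1 = 10 → write 2 carry 1
  4×3+1 = 13 → write 5 carry 1
  3×3+1 = 10 → write 2 carry 1
  1×3+1 = 4 → write 4
  2×3 = 6 → write 6
  5×3 = 15 → write 7 carry 1
  2×3+1 = 7 → write 7
  0×3 = 0 → write 0
  1×3 = 3 → write 3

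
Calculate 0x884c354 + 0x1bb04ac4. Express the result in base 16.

0x24350e18

Add column by column in base 16, right to left:
  4+4 = 8
  5+c = 1 carry 1
  3+a+1 = e
  c+4 = 0 carry 1
  4+0+1 = 5
  8+b = 3 carry 1
  8+b+1 = 4 carry 1
  0+1+1 = 2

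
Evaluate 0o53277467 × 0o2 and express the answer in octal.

0o126577156

Multiply each base-8 digit by 2, carrying:
  7×2 = 14 → write 6 carry 1
  6×2+1 = 13 → write 5 carry 1
  4×2+1 = 9 → write 1 carry 1
  7×2+1 = 15 → write 7 carry 1
  7×2+1 = 15 → write 7 carry 1
  2×2+1 = 5 → write 5
  3×2 = 6 → write 6
  5×2 = 10 → write 2 carry 1
  remaining carry: 1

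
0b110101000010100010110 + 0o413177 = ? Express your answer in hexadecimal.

0x1C9B95

0b110101000010100010110 = 0x1A8516 in hexadecimal.
0o413177 = 0x2167F in hexadecimal.
Add column by column in base 16, right to left:
  6+F = 5 carry 1
  1+7+1 = 9
  5+6 = B
  8+1 = 9
  A+2 = C
  1+0 = 1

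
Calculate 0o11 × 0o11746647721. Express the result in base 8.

Multiply each base-8 digit by 9, carrying:
  1×9 = 9 → write 1 carry 1
  2×9+1 = 19 → write 3 carry 2
  7×9+2 = 65 → write 1 carry 8
  7×9+8 = 71 → write 7 carry 8
  4×9+8 = 44 → write 4 carry 5
  6×9+5 = 59 → write 3 carry 7
  6×9+7 = 61 → write 5 carry 7
  4×9+7 = 43 → write 3 carry 5
  7×9+5 = 68 → write 4 carry 8
  1×9+8 = 17 → write 1 carry 2
  1×9+2 = 11 → write 3 carry 1
  remaining carry: 1

0o131435347131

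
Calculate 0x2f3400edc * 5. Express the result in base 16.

Multiply each base-16 digit by 5, carrying:
  c×5 = 60 → write c carry 3
  d×5+3 = 68 → write 4 carry 4
  e×5+4 = 74 → write a carry 4
  0×5+4 = 4 → write 4
  0×5 = 0 → write 0
  4×5 = 20 → write 4 carry 1
  3×5+1 = 16 → write 0 carry 1
  f×5+1 = 76 → write c carry 4
  2×5+4 = 14 → write e

0xec0404a4c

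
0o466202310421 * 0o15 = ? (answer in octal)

0o7701237056735

Multiply each base-8 digit by 13, carrying:
  1×13 = 13 → write 5 carry 1
  2×13+1 = 27 → write 3 carry 3
  4×13+3 = 55 → write 7 carry 6
  0×13+6 = 6 → write 6
  1×13 = 13 → write 5 carry 1
  3×13+1 = 40 → write 0 carry 5
  2×13+5 = 31 → write 7 carry 3
  0×13+3 = 3 → write 3
  2×13 = 26 → write 2 carry 3
  6×13+3 = 81 → write 1 carry 10
  6×13+10 = 88 → write 0 carry 11
  4×13+11 = 63 → write 7 carry 7
  remaining carry: 7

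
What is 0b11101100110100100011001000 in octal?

0o354644310

Group the bits in threes: 011 101 100 110 100 100 011 001 000 → 354644310.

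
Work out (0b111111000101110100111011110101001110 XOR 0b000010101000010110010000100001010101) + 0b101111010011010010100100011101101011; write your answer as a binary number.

First 0b111111000101110100111011110101001110 XOR 0b000010101000010110010000100001010101 = 0b111101101101100010101011010100011011.
Add column by column in base 2, right to left:
  1+1 = 0 carry 1
  1+1+1 = 1 carry 1
  0+0+1 = 1
  1+1 = 0 carry 1
  1+0+1 = 0 carry 1
  0+1+1 = 0 carry 1
  0+1+1 = 0 carry 1
  0+0+1 = 1
  1+1 = 0 carry 1
  0+1+1 = 0 carry 1
  1+1+1 = 1 carry 1
  0+0+1 = 1
  1+0 = 1
  1+0 = 1
  0+1 = 1
  1+0 = 1
  0+0 = 0
  1+1 = 0 carry 1
  0+0+1 = 1
  1+1 = 0 carry 1
  0+0+1 = 1
  0+0 = 0
  0+1 = 1
  1+0 = 1
  1+1 = 0 carry 1
  0+1+1 = 0 carry 1
  1+0+1 = 0 carry 1
  1+0+1 = 0 carry 1
  0+1+1 = 0 carry 1
  1+0+1 = 0 carry 1
  1+1+1 = 1 carry 1
  0+1+1 = 0 carry 1
  1+1+1 = 1 carry 1
  1+1+1 = 1 carry 1
  1+0+1 = 0 carry 1
  1+1+1 = 1 carry 1
  final carry 1

0b1101101000000110101001111110010000110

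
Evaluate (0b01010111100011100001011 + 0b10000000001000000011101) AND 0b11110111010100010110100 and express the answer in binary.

Add column by column in base 2, right to left:
  1+1 = 0 carry 1
  1+0+1 = 0 carry 1
  0+1+1 = 0 carry 1
  1+1+1 = 1 carry 1
  0+1+1 = 0 carry 1
  0+0+1 = 1
  0+0 = 0
  0+0 = 0
  1+0 = 1
  1+0 = 1
  1+0 = 1
  0+0 = 0
  0+1 = 1
  0+0 = 0
  1+0 = 1
  1+0 = 1
  1+0 = 1
  1+0 = 1
  0+0 = 0
  1+0 = 1
  0+0 = 0
  1+0 = 1
  0+1 = 1
Sum = 0b11010111101011100101000; now AND with 0b11110111010100010110100:
  11010111101011100101000
& 11110111010100010110100
= 11010111000000000100000

0b11010111000000000100000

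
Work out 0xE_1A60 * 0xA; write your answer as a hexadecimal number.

Multiply each base-16 digit by 10, carrying:
  0×10 = 0 → write 0
  6×10 = 60 → write C carry 3
  A×10+3 = 103 → write 7 carry 6
  1×10+6 = 16 → write 0 carry 1
  E×10+1 = 141 → write D carry 8
  remaining carry: 8

0x8D07C0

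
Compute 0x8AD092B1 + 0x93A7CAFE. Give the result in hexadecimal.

Add column by column in base 16, right to left:
  1+E = F
  B+F = A carry 1
  2+A+1 = D
  9+C = 5 carry 1
  0+7+1 = 8
  D+A = 7 carry 1
  A+3+1 = E
  8+9 = 1 carry 1
  final carry 1

0x11E785DAF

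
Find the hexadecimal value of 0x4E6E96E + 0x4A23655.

Add column by column in base 16, right to left:
  E+5 = 3 carry 1
  6+5+1 = C
  9+6 = F
  E+3 = 1 carry 1
  6+2+1 = 9
  E+A = 8 carry 1
  4+4+1 = 9

0x9891FC3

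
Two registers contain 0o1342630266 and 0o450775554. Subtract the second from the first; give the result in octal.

Subtract column by column in base 8:
  6-4 → 2
  6-5 → 1
  2-5 → 5 (borrow)
  0-5-1 → 2 (borrow)
  3-7-1 → 3 (borrow)
  6-7-1 → 6 (borrow)
  2-0-1 → 1
  4-5 → 7 (borrow)
  3-4-1 → 6 (borrow)
  1-0-1 → 0

0o671632512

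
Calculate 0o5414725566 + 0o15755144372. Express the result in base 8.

0o23372072160

Add column by column in base 8, right to left:
  6+2 = 0 carry 1
  6+7+1 = 6 carry 1
  5+3+1 = 1 carry 1
  5+4+1 = 2 carry 1
  2+4+1 = 7
  7+1 = 0 carry 1
  4+5+1 = 2 carry 1
  1+5+1 = 7
  4+7 = 3 carry 1
  5+5+1 = 3 carry 1
  0+1+1 = 2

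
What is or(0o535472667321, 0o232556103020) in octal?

0o737576767321

OR each oct digit independently (no carries):
  5|2=7, 3|3=3, 5|2=7, 4|5=5, 7|5=7, 2|6=6, 6|1=7, 6|0=6, 7|3=7, 3|0=3, 2|2=2, 1|0=1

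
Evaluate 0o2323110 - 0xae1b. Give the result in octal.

0o2174055

0xae1b = 0o127033 in octal.
Subtract column by column in base 8:
  0-3 → 5 (borrow)
  1-3-1 → 5 (borrow)
  1-0-1 → 0
  3-7 → 4 (borrow)
  2-2-1 → 7 (borrow)
  3-1-1 → 1
  2-0 → 2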